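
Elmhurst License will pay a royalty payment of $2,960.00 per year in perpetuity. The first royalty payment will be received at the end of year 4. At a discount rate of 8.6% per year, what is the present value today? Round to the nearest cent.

$26872.23

Value at end of year 3: C / r = $2,960.00 / 0.086 = $34,418.6047
Discount to today: PV = $34,418.6047 / (1 + 0.086)^3 = $34,418.6047 / 1.280824 = $26,872.23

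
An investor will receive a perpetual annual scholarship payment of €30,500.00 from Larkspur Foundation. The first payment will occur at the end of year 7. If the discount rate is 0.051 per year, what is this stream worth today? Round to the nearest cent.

€443724.46

Value at end of year 6: C / r = €30,500.00 / 0.051 = €598,039.2157
Discount to today: PV = €598,039.2157 / (1 + 0.051)^6 = €598,039.2157 / 1.347772 = €443,724.46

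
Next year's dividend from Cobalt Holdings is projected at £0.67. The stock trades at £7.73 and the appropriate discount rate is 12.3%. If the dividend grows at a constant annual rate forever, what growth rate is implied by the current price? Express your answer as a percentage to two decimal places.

P = D₁/(r−g) ⇒ g = r − D₁/P = 0.123 − £0.67/£7.73 = 0.036325

3.63%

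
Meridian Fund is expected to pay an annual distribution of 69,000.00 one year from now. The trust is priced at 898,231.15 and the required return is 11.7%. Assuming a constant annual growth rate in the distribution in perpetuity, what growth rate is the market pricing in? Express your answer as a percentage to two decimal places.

4.02%

P = D₁/(r−g) ⇒ g = r − D₁/P = 0.117 − 69,000.00/898,231.15 = 0.040182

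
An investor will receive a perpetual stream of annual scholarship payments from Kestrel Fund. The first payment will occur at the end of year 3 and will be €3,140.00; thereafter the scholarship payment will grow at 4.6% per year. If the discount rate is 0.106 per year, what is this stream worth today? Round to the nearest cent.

Value at end of year 2: C₁ / (r − g) = €3,140.00 / (0.106 − 0.046) = €52,333.3333
Discount to today: PV = €52,333.3333 / (1 + 0.106)^2 = €52,333.3333 / 1.223236 = €42,782.70

€42782.70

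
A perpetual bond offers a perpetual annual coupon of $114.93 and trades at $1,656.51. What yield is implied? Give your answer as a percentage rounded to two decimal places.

P = C/r ⇒ r = C/P = $114.93/$1,656.51 = 0.069381

6.94%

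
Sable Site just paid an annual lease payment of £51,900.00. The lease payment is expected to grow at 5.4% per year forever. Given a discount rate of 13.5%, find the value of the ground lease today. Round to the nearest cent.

D₁ = D₀ × (1 + g) = £51,900.00 × 1.054 = £54,702.6000
Growing perpetuity: P = D₁ / (r − g) = £54,702.6000 / (0.135 − 0.054) = £675,340.74

£675340.74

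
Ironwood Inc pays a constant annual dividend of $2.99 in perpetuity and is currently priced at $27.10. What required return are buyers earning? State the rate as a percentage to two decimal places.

P = C/r ⇒ r = C/P = $2.99/$27.10 = 0.110332

11.03%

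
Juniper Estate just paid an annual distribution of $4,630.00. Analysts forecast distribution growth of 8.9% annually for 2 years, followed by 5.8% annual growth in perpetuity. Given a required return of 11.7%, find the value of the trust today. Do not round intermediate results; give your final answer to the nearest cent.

D_1 = 5042.07000
D_2 = 5490.81423
Terminal value at year 2: TV = D_2×(1+g_2)/(r−g_2) = 5809.28146/0.059 = 98462.39755
P_0 = D_1/(1+r)^1 + D_2/(1+r)^2 + TV/(1+r)^2
    = 4513.93912 + 4400.78756 + 78915.81760 = 87830.54428

$87830.54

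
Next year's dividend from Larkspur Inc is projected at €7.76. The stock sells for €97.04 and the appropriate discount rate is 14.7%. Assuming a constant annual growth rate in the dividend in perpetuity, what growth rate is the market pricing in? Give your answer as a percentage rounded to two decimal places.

6.70%

P = D₁/(r−g) ⇒ g = r − D₁/P = 0.147 − €7.76/€97.04 = 0.067033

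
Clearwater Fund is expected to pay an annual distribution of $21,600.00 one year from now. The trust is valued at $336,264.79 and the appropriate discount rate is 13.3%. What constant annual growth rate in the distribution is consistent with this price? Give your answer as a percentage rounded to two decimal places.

P = D₁/(r−g) ⇒ g = r − D₁/P = 0.133 − $21,600.00/$336,264.79 = 0.068765

6.88%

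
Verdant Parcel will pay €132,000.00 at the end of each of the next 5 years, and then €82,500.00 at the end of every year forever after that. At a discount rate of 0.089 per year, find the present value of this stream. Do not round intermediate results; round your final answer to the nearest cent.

PV of 5-year annuity: €132,000.00 × [1 − (1+0.089)^−5] / 0.089 = 514768.93396
Perpetuity value at year 5: €82,500.00 / 0.089 = 926966.29213
PV of perpetuity: 926966.29213 / (1+0.089)^5 = 605235.70841
Total PV = 514768.93396 + 605235.70841 = 1120004.64237

€1120004.64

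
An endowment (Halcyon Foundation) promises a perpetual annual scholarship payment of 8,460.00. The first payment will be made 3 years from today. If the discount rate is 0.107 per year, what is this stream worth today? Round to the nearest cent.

Value at end of year 2: C / r = 8,460.00 / 0.107 = 79,065.4206
Discount to today: PV = 79,065.4206 / (1 + 0.107)^2 = 79,065.4206 / 1.225449 = 64,519.55

64519.55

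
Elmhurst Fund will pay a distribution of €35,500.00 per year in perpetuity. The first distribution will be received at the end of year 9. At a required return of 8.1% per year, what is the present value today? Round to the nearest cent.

Value at end of year 8: C / r = €35,500.00 / 0.081 = €438,271.6049
Discount to today: PV = €438,271.6049 / (1 + 0.081)^8 = €438,271.6049 / 1.864685 = €235,037.84

€235037.84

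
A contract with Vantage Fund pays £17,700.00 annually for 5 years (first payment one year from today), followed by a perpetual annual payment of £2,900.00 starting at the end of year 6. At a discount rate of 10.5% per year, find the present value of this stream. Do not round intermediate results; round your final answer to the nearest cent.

PV of 5-year annuity: £17,700.00 × [1 − (1+0.105)^−5] / 0.105 = 66248.59056
Perpetuity value at year 5: £2,900.00 / 0.105 = 27619.04762
PV of perpetuity: 27619.04762 / (1+0.105)^5 = 16764.75877
Total PV = 66248.59056 + 16764.75877 = 83013.34933

£83013.35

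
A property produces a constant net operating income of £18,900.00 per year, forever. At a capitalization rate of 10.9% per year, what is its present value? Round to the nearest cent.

£173394.50

Level perpetuity: PV = C / r = £18,900.00 / 0.109 = £173,394.50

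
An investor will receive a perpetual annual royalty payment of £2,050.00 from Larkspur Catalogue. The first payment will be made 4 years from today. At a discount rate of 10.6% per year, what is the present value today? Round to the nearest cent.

£14294.95

Value at end of year 3: C / r = £2,050.00 / 0.106 = £19,339.6226
Discount to today: PV = £19,339.6226 / (1 + 0.106)^3 = £19,339.6226 / 1.352899 = £14,294.95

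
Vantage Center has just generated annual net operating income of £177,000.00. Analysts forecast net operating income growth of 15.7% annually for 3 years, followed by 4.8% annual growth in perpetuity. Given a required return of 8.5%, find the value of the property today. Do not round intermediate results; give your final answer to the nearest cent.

£6683804.77

D_1 = 204789.00000
D_2 = 236940.87300
D_3 = 274140.59006
Terminal value at year 3: TV = D_3×(1+g_2)/(r−g_2) = 287299.33838/0.037 = 7764846.98335
P_0 = D_1/(1+r)^1 + D_2/(1+r)^2 + D_3/(1+r)^3 + TV/(1+r)^3
    = 188745.62212 + 201270.67723 + 214626.88807 + 6079161.58634 = 6683804.77376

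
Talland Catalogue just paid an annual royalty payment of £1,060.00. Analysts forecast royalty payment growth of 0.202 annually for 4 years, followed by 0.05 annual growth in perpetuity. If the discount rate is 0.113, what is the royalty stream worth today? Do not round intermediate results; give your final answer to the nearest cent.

D_1 = 1274.12000
D_2 = 1531.49224
D_3 = 1840.85367
D_4 = 2212.70611
Terminal value at year 4: TV = D_4×(1+g_2)/(r−g_2) = 2323.34142/0.063 = 36878.43524
P_0 = D_1/(1+r)^1 + D_2/(1+r)^2 + D_3/(1+r)^3 + D_4/(1+r)^4 + TV/(1+r)^4
    = 1144.76190 + 1236.30172 + 1335.16142 + 1441.92635 + 24032.10585 = 29190.25724

£29190.26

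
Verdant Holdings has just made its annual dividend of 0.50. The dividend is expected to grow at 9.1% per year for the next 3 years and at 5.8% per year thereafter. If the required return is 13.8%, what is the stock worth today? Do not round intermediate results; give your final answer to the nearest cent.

7.21

D_1 = 0.54550
D_2 = 0.59514
D_3 = 0.64930
Terminal value at year 3: TV = D_3×(1+g_2)/(r−g_2) = 0.68696/0.08 = 8.58697
P_0 = D_1/(1+r)^1 + D_2/(1+r)^2 + D_3/(1+r)^3 + TV/(1+r)^3
    = 0.47935 + 0.45955 + 0.44057 + 5.82657 = 7.20605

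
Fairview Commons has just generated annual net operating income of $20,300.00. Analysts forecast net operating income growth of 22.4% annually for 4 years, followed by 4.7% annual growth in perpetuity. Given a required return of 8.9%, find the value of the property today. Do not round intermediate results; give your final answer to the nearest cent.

$917304.07

D_1 = 24847.20000
D_2 = 30412.97280
D_3 = 37225.47871
D_4 = 45563.98594
Terminal value at year 4: TV = D_4×(1+g_2)/(r−g_2) = 47705.49328/0.042 = 1135845.07802
P_0 = D_1/(1+r)^1 + D_2/(1+r)^2 + D_3/(1+r)^3 + D_4/(1+r)^4 + TV/(1+r)^4
    = 22816.52893 + 25645.02425 + 28824.15948 + 32397.40240 + 807620.95972 = 917304.07477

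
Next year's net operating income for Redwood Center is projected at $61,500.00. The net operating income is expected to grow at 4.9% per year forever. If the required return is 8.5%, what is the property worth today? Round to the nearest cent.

$1708333.33

Growing perpetuity: P = D₁ / (r − g) = $61,500.0000 / (0.085 − 0.049) = $1,708,333.33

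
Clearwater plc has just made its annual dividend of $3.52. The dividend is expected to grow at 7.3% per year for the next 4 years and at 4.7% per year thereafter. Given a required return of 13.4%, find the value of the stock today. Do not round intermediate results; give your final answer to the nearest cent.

D_1 = 3.77696
D_2 = 4.05268
D_3 = 4.34852
D_4 = 4.66597
Terminal value at year 4: TV = D_4×(1+g_2)/(r−g_2) = 4.88527/0.087 = 56.15248
P_0 = D_1/(1+r)^1 + D_2/(1+r)^2 + D_3/(1+r)^3 + D_4/(1+r)^4 + TV/(1+r)^4
    = 3.33065 + 3.15149 + 2.98197 + 2.82156 + 33.95602 = 46.24169

$46.24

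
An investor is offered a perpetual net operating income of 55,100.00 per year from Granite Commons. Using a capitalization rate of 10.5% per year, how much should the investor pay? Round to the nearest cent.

Level perpetuity: PV = C / r = 55,100.00 / 0.105 = 524,761.90

524761.90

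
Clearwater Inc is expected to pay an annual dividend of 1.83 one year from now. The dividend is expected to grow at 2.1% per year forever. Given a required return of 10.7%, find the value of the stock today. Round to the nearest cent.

21.28

Growing perpetuity: P = D₁ / (r − g) = 1.8300 / (0.107 − 0.021) = 21.28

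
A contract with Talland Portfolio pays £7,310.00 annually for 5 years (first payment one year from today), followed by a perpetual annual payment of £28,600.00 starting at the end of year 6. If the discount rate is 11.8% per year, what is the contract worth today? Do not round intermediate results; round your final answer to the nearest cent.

PV of 5-year annuity: £7,310.00 × [1 − (1+0.118)^−5] / 0.118 = 26481.99762
Perpetuity value at year 5: £28,600.00 / 0.118 = 242372.88136
PV of perpetuity: 242372.88136 / (1+0.118)^5 = 138763.42416
Total PV = 26481.99762 + 138763.42416 = 165245.42179

£165245.42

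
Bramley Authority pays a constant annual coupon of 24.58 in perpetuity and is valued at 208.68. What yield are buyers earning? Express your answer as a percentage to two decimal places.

11.78%

P = C/r ⇒ r = C/P = 24.58/208.68 = 0.117788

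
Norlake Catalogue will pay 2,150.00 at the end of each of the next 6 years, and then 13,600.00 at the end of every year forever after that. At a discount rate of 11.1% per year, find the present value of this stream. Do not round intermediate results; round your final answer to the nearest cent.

74222.09

PV of 6-year annuity: 2,150.00 × [1 − (1+0.111)^−6] / 0.111 = 9069.51397
Perpetuity value at year 6: 13,600.00 / 0.111 = 122522.52252
PV of perpetuity: 122522.52252 / (1+0.111)^6 = 65152.57366
Total PV = 9069.51397 + 65152.57366 = 74222.08764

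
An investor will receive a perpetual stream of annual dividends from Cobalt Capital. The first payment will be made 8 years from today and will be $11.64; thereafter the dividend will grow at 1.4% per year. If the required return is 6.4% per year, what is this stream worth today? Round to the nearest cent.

$150.80

Value at end of year 7: C₁ / (r − g) = $11.64 / (0.064 − 0.014) = $232.8000
Discount to today: PV = $232.8000 / (1 + 0.064)^7 = $232.8000 / 1.543801 = $150.80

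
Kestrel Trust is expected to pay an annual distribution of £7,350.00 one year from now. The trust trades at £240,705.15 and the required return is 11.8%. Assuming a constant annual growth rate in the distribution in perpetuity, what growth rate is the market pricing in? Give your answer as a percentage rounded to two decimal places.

P = D₁/(r−g) ⇒ g = r − D₁/P = 0.118 − £7,350.00/£240,705.15 = 0.087465

8.75%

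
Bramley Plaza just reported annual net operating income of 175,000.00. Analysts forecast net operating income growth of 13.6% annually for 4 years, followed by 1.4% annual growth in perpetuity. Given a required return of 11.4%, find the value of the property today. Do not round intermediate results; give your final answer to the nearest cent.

2654132.74

D_1 = 198800.00000
D_2 = 225836.80000
D_3 = 256550.60480
D_4 = 291441.48705
Terminal value at year 4: TV = D_4×(1+g_2)/(r−g_2) = 295521.66787/0.1 = 2955216.67872
P_0 = D_1/(1+r)^1 + D_2/(1+r)^2 + D_3/(1+r)^3 + D_4/(1+r)^4 + TV/(1+r)^4
    = 178456.01436 + 181980.28036 + 185574.14586 + 189238.98536 + 1918883.31156 = 2654132.73750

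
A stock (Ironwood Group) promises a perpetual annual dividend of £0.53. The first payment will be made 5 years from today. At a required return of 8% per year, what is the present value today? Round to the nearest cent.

£4.87

Value at end of year 4: C / r = £0.53 / 0.08 = £6.6250
Discount to today: PV = £6.6250 / (1 + 0.08)^4 = £6.6250 / 1.360489 = £4.87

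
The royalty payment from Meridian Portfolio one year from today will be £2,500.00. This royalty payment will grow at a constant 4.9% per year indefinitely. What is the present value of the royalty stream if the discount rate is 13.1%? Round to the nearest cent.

£30487.80

Growing perpetuity: P = D₁ / (r − g) = £2,500.0000 / (0.131 − 0.049) = £30,487.80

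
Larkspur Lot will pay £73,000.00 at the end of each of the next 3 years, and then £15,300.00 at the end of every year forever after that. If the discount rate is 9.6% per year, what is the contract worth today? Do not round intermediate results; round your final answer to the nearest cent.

PV of 3-year annuity: £73,000.00 × [1 − (1+0.096)^−3] / 0.096 = 182826.26889
Perpetuity value at year 3: £15,300.00 / 0.096 = 159375.00000
PV of perpetuity: 159375.00000 / (1+0.096)^3 = 121056.61762
Total PV = 182826.26889 + 121056.61762 = 303882.88651

£303882.89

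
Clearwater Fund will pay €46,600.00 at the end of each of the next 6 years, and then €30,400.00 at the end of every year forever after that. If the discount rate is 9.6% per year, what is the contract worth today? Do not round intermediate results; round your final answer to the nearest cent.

PV of 6-year annuity: €46,600.00 × [1 − (1+0.096)^−6] / 0.096 = 205356.48979
Perpetuity value at year 6: €30,400.00 / 0.096 = 316666.66667
PV of perpetuity: 316666.66667 / (1+0.096)^6 = 182700.20122
Total PV = 205356.48979 + 182700.20122 = 388056.69101

€388056.69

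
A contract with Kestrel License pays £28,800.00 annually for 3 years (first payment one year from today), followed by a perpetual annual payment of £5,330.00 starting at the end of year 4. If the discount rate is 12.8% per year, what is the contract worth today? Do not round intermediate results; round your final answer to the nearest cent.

£97245.61

PV of 3-year annuity: £28,800.00 × [1 − (1+0.128)^−3] / 0.128 = 68232.79363
Perpetuity value at year 3: £5,330.00 / 0.128 = 41640.62500
PV of perpetuity: 41640.62500 / (1+0.128)^3 = 29012.81979
Total PV = 68232.79363 + 29012.81979 = 97245.61342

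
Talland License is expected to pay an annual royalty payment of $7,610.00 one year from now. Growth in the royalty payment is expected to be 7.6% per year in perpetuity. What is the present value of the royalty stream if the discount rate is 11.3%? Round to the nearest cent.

$205675.68

Growing perpetuity: P = D₁ / (r − g) = $7,610.0000 / (0.113 − 0.076) = $205,675.68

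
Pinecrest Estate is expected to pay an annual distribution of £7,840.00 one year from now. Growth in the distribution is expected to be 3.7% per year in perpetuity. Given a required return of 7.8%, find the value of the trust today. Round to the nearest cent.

£191219.51

Growing perpetuity: P = D₁ / (r − g) = £7,840.0000 / (0.078 − 0.037) = £191,219.51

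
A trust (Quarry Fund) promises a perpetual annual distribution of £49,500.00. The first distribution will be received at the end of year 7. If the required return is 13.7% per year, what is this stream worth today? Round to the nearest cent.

£167232.95

Value at end of year 6: C / r = £49,500.00 / 0.137 = £361,313.8686
Discount to today: PV = £361,313.8686 / (1 + 0.137)^6 = £361,313.8686 / 2.160542 = £167,232.95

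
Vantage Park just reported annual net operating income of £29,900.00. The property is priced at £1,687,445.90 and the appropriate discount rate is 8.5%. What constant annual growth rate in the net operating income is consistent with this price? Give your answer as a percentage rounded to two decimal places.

P = D₀(1+g)/(r−g) ⇒ P(r−g) = D₀(1+g) ⇒ g(P+D₀) = P·r − D₀
g = (P·r − D₀)/(P + D₀) = (£1,687,445.90×0.085 − £29,900.00) / (£1,687,445.90 + £29,900.00) = 0.066110

6.61%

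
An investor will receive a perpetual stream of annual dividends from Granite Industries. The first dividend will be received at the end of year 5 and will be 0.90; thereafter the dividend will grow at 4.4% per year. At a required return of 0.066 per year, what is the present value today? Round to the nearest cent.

31.68

Value at end of year 4: C₁ / (r − g) = 0.90 / (0.066 − 0.044) = 40.9091
Discount to today: PV = 40.9091 / (1 + 0.066)^4 = 40.9091 / 1.291305 = 31.68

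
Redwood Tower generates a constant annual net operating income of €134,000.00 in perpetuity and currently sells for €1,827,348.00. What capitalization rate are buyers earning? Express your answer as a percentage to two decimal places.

P = C/r ⇒ r = C/P = €134,000.00/€1,827,348.00 = 0.073330

7.33%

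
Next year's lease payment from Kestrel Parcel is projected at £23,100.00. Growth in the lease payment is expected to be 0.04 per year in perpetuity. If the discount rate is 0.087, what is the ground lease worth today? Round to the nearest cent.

£491489.36

Growing perpetuity: P = D₁ / (r − g) = £23,100.0000 / (0.087 − 0.04) = £491,489.36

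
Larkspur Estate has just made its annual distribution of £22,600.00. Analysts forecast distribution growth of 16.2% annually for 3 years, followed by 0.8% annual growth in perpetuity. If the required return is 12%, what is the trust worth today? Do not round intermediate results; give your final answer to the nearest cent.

£300164.64

D_1 = 26261.20000
D_2 = 30515.51440
D_3 = 35459.02773
Terminal value at year 3: TV = D_3×(1+g_2)/(r−g_2) = 35742.69995/0.112 = 319131.24960
P_0 = D_1/(1+r)^1 + D_2/(1+r)^2 + D_3/(1+r)^3 + TV/(1+r)^3
    = 23447.50000 + 24326.78125 + 25239.03555 + 227151.31992 = 300164.63672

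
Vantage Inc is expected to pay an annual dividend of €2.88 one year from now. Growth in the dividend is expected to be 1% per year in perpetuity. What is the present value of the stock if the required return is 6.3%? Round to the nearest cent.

€54.34

Growing perpetuity: P = D₁ / (r − g) = €2.8800 / (0.063 − 0.01) = €54.34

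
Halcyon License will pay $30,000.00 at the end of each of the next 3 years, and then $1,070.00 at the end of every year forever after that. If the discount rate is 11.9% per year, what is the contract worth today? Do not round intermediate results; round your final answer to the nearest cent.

PV of 3-year annuity: $30,000.00 × [1 − (1+0.119)^−3] / 0.119 = 72178.93823
Perpetuity value at year 3: $1,070.00 / 0.119 = 8991.59664
PV of perpetuity: 8991.59664 / (1+0.119)^3 = 6417.21451
Total PV = 72178.93823 + 6417.21451 = 78596.15274

$78596.15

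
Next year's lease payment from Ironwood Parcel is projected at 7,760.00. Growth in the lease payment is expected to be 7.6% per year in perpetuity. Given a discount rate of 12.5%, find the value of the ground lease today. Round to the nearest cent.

158367.35

Growing perpetuity: P = D₁ / (r − g) = 7,760.0000 / (0.125 − 0.076) = 158,367.35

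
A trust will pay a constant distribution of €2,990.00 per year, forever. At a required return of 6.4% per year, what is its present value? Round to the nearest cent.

€46718.75

Level perpetuity: PV = C / r = €2,990.00 / 0.064 = €46,718.75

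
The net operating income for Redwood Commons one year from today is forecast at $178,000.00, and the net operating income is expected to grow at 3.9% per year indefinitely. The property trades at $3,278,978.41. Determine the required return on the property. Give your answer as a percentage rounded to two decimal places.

9.33%

P = D₁/(r − g) ⇒ r = D₁/P + g = $178,000.0000/$3,278,978.41 + 0.039 = 0.054285 + 0.039 = 0.093285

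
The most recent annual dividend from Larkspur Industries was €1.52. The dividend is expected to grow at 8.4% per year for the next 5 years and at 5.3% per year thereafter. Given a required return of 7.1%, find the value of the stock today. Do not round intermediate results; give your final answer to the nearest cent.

€102.33

D_1 = 1.64768
D_2 = 1.78609
D_3 = 1.93612
D_4 = 2.09875
D_5 = 2.27505
Terminal value at year 5: TV = D_5×(1+g_2)/(r−g_2) = 2.39562/0.018 = 133.09013
P_0 = D_1/(1+r)^1 + D_2/(1+r)^2 + D_3/(1+r)^3 + D_4/(1+r)^4 + D_5/(1+r)^5 + TV/(1+r)^5
    = 1.53845 + 1.55712 + 1.57602 + 1.59515 + 1.61452 + 94.44925 = 102.33052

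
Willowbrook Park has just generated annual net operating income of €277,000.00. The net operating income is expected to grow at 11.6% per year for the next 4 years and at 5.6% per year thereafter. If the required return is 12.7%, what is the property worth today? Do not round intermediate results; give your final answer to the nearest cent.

€5042605.75

D_1 = 309132.00000
D_2 = 344991.31200
D_3 = 385010.30419
D_4 = 429671.49948
Terminal value at year 4: TV = D_4×(1+g_2)/(r−g_2) = 453733.10345/0.071 = 6390607.09083
P_0 = D_1/(1+r)^1 + D_2/(1+r)^2 + D_3/(1+r)^3 + D_4/(1+r)^4 + TV/(1+r)^4
    = 274296.36202 + 271619.11270 + 268967.99448 + 266342.75230 + 3961379.52712 = 5042605.74863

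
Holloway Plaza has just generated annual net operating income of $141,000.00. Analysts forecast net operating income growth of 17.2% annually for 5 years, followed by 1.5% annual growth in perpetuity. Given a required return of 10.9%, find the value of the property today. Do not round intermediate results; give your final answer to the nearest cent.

D_1 = 165252.00000
D_2 = 193675.34400
D_3 = 226987.50317
D_4 = 266029.35371
D_5 = 311786.40255
Terminal value at year 5: TV = D_5×(1+g_2)/(r−g_2) = 316463.19859/0.094 = 3366629.77223
P_0 = D_1/(1+r)^1 + D_2/(1+r)^2 + D_3/(1+r)^3 + D_4/(1+r)^4 + D_5/(1+r)^5 + TV/(1+r)^5
    = 149009.91885 + 157474.86464 + 166420.68653 + 175874.70208 + 185865.78074 + 2006954.97290 = 2841600.92574

$2841600.93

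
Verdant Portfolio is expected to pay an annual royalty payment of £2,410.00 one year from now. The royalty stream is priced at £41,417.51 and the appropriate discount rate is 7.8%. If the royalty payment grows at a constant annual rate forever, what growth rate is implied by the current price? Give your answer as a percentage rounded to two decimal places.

P = D₁/(r−g) ⇒ g = r − D₁/P = 0.078 − £2,410.00/£41,417.51 = 0.019812

1.98%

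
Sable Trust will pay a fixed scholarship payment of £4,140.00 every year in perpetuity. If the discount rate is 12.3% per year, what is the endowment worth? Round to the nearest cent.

£33658.54

Level perpetuity: PV = C / r = £4,140.00 / 0.123 = £33,658.54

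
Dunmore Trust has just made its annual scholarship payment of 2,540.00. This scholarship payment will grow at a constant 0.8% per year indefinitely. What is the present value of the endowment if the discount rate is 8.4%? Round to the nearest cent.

D₁ = D₀ × (1 + g) = 2,540.00 × 1.008 = 2,560.3200
Growing perpetuity: P = D₁ / (r − g) = 2,560.3200 / (0.084 − 0.008) = 33,688.42

33688.42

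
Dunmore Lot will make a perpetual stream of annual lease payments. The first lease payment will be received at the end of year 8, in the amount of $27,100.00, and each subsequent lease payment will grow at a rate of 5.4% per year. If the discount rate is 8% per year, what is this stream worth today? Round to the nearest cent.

Value at end of year 7: C₁ / (r − g) = $27,100.00 / (0.08 − 0.054) = $1,042,307.6923
Discount to today: PV = $1,042,307.6923 / (1 + 0.08)^7 = $1,042,307.6923 / 1.713824 = $608,176.53

$608176.53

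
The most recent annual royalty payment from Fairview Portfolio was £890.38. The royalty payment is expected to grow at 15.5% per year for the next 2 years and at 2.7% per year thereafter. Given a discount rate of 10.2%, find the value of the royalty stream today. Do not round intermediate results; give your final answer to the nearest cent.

£15304.52

D_1 = 1028.38890
D_2 = 1187.78918
Terminal value at year 2: TV = D_2×(1+g_2)/(r−g_2) = 1219.85949/0.075 = 16264.79316
P_0 = D_1/(1+r)^1 + D_2/(1+r)^2 + TV/(1+r)^2
    = 933.20227 + 978.08405 + 13393.23089 = 15304.51721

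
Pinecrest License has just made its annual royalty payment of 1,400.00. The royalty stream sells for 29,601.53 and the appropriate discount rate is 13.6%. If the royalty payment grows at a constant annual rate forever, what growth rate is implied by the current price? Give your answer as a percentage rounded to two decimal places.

P = D₀(1+g)/(r−g) ⇒ P(r−g) = D₀(1+g) ⇒ g(P+D₀) = P·r − D₀
g = (P·r − D₀)/(P + D₀) = (29,601.53×0.136 − 1,400.00) / (29,601.53 + 1,400.00) = 0.084699

8.47%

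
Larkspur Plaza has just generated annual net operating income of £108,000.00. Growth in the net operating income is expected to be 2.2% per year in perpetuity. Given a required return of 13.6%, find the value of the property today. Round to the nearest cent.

£968210.53

D₁ = D₀ × (1 + g) = £108,000.00 × 1.022 = £110,376.0000
Growing perpetuity: P = D₁ / (r − g) = £110,376.0000 / (0.136 − 0.022) = £968,210.53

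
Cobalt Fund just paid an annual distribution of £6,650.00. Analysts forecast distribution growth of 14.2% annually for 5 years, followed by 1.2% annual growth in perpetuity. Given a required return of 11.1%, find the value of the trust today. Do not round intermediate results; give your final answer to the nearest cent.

D_1 = 7594.30000
D_2 = 8672.69060
D_3 = 9904.21267
D_4 = 11310.61086
D_5 = 12916.71761
Terminal value at year 5: TV = D_5×(1+g_2)/(r−g_2) = 13071.71822/0.099 = 132037.55775
P_0 = D_1/(1+r)^1 + D_2/(1+r)^2 + D_3/(1+r)^3 + D_4/(1+r)^4 + D_5/(1+r)^5 + TV/(1+r)^5
    = 6835.55356 + 7026.28457 + 7222.33752 + 7423.86089 + 7631.00732 + 78005.85260 = 114144.89646

£114144.90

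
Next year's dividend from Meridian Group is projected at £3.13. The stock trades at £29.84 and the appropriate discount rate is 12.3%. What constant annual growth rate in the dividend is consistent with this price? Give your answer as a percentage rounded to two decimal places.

1.81%

P = D₁/(r−g) ⇒ g = r − D₁/P = 0.123 − £3.13/£29.84 = 0.018107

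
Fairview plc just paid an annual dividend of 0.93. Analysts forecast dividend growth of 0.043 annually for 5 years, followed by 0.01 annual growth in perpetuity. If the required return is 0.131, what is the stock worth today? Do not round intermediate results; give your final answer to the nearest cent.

D_1 = 0.96999
D_2 = 1.01170
D_3 = 1.05520
D_4 = 1.10058
D_5 = 1.14790
Terminal value at year 5: TV = D_5×(1+g_2)/(r−g_2) = 1.15938/0.121 = 9.58165
P_0 = D_1/(1+r)^1 + D_2/(1+r)^2 + D_3/(1+r)^3 + D_4/(1+r)^4 + D_5/(1+r)^5 + TV/(1+r)^5
    = 0.85764 + 0.79091 + 0.72937 + 0.67262 + 0.62029 + 5.17759 = 8.84841

8.85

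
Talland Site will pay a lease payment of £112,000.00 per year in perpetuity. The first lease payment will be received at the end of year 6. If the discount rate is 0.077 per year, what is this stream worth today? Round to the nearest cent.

Value at end of year 5: C / r = £112,000.00 / 0.077 = £1,454,545.4545
Discount to today: PV = £1,454,545.4545 / (1 + 0.077)^5 = £1,454,545.4545 / 1.449034 = £1,003,803.67

£1003803.67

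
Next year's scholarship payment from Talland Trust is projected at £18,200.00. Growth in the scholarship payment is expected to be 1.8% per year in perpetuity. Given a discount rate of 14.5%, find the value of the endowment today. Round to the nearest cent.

£143307.09

Growing perpetuity: P = D₁ / (r − g) = £18,200.0000 / (0.145 − 0.018) = £143,307.09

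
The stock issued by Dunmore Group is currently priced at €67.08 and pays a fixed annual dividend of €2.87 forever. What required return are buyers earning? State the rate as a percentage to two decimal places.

4.28%

P = C/r ⇒ r = C/P = €2.87/€67.08 = 0.042785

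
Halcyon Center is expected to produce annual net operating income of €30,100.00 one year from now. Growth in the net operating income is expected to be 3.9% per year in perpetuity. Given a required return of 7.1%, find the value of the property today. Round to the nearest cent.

€940625.00

Growing perpetuity: P = D₁ / (r − g) = €30,100.0000 / (0.071 − 0.039) = €940,625.00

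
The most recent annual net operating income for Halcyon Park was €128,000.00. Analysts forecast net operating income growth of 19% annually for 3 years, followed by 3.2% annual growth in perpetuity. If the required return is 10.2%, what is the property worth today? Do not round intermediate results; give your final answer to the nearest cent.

€2824884.50

D_1 = 152320.00000
D_2 = 181260.80000
D_3 = 215700.35200
Terminal value at year 3: TV = D_3×(1+g_2)/(r−g_2) = 222602.76326/0.07 = 3180039.47520
P_0 = D_1/(1+r)^1 + D_2/(1+r)^2 + D_3/(1+r)^3 + TV/(1+r)^3
    = 138221.41561 + 149259.06041 + 161178.11424 + 2376225.91276 = 2824884.50302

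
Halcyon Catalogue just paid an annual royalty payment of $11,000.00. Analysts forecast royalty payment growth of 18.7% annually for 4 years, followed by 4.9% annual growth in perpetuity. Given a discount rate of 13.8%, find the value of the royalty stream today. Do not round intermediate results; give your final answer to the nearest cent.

$202410.68

D_1 = 13057.00000
D_2 = 15498.65900
D_3 = 18396.90823
D_4 = 21837.13007
Terminal value at year 4: TV = D_4×(1+g_2)/(r−g_2) = 22907.14945/0.089 = 257383.70164
P_0 = D_1/(1+r)^1 + D_2/(1+r)^2 + D_3/(1+r)^3 + D_4/(1+r)^4 + TV/(1+r)^4
    = 11473.63796 + 11967.66982 + 12482.97371 + 13020.46555 + 153465.93662 = 202410.68367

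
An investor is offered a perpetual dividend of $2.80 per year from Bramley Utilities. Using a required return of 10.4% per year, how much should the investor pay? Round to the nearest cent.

Level perpetuity: PV = C / r = $2.80 / 0.104 = $26.92

$26.92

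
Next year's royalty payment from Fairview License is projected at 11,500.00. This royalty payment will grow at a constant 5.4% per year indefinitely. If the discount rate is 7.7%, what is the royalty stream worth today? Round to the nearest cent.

Growing perpetuity: P = D₁ / (r − g) = 11,500.0000 / (0.077 − 0.054) = 500,000.00

500000.00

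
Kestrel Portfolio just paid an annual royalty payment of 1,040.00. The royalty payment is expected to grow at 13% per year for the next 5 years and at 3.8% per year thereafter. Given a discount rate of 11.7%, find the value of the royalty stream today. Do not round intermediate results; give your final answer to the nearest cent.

19863.11

D_1 = 1175.20000
D_2 = 1327.97600
D_3 = 1500.61288
D_4 = 1695.69255
D_5 = 1916.13259
Terminal value at year 5: TV = D_5×(1+g_2)/(r−g_2) = 1988.94562/0.079 = 25176.52690
P_0 = D_1/(1+r)^1 + D_2/(1+r)^2 + D_3/(1+r)^3 + D_4/(1+r)^4 + D_5/(1+r)^5 + TV/(1+r)^5
    = 1052.10385 + 1064.34857 + 1076.73579 + 1089.26719 + 1101.94442 + 14478.71279 = 19863.11261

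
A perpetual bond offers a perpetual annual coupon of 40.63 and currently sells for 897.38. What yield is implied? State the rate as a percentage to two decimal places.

P = C/r ⇒ r = C/P = 40.63/897.38 = 0.045276

4.53%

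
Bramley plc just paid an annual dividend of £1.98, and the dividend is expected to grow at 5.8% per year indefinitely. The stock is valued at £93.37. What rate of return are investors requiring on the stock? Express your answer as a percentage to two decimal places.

D₁ = £1.98 × 1.058 = £2.0948
P = D₁/(r − g) ⇒ r = D₁/P + g = £2.0948/£93.37 + 0.058 = 0.022436 + 0.058 = 0.080436

8.04%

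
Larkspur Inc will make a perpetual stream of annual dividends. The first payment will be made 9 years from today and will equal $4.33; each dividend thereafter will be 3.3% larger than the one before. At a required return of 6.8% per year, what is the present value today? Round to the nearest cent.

Value at end of year 8: C₁ / (r − g) = $4.33 / (0.068 − 0.033) = $123.7143
Discount to today: PV = $123.7143 / (1 + 0.068)^8 = $123.7143 / 1.692661 = $73.09

$73.09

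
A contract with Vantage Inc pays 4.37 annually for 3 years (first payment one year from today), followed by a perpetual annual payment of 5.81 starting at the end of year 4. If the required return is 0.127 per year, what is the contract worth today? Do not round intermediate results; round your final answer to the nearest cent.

PV of 3-year annuity: 4.37 × [1 − (1+0.127)^−3] / 0.127 = 10.37103
Perpetuity value at year 3: 5.81 / 0.127 = 45.74803
PV of perpetuity: 45.74803 / (1+0.127)^3 = 31.95955
Total PV = 10.37103 + 31.95955 = 42.33058

42.33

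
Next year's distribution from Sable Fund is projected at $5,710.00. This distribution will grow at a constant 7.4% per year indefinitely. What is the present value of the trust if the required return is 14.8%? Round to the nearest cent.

$77162.16

Growing perpetuity: P = D₁ / (r − g) = $5,710.0000 / (0.148 − 0.074) = $77,162.16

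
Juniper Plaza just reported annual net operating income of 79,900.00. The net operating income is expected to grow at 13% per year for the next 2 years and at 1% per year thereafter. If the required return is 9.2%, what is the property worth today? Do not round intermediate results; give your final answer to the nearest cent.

1222056.69

D_1 = 90287.00000
D_2 = 102024.31000
Terminal value at year 2: TV = D_2×(1+g_2)/(r−g_2) = 103044.55310/0.082 = 1256640.89146
P_0 = D_1/(1+r)^1 + D_2/(1+r)^2 + TV/(1+r)^2
    = 82680.40293 + 85557.55981 + 1053818.72448 = 1222056.68722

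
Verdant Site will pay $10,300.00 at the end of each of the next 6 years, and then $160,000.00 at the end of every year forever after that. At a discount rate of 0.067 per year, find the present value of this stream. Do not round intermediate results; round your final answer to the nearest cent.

$1667851.99

PV of 6-year annuity: $10,300.00 × [1 − (1+0.067)^−6] / 0.067 = 49553.36971
Perpetuity value at year 6: $160,000.00 / 0.067 = 2388059.70149
PV of perpetuity: 2388059.70149 / (1+0.067)^6 = 1618298.61859
Total PV = 49553.36971 + 1618298.61859 = 1667851.98831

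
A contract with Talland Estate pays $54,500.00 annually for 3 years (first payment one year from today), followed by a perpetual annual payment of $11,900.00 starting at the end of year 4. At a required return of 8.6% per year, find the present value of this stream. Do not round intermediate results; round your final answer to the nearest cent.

$246978.63

PV of 3-year annuity: $54,500.00 × [1 − (1+0.086)^−3] / 0.086 = 138944.98715
Perpetuity value at year 3: $11,900.00 / 0.086 = 138372.09302
PV of perpetuity: 138372.09302 / (1+0.086)^3 = 108033.64629
Total PV = 138944.98715 + 108033.64629 = 246978.63344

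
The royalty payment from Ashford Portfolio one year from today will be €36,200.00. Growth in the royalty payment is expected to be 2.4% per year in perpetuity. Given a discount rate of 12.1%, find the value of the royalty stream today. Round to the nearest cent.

Growing perpetuity: P = D₁ / (r − g) = €36,200.0000 / (0.121 − 0.024) = €373,195.88

€373195.88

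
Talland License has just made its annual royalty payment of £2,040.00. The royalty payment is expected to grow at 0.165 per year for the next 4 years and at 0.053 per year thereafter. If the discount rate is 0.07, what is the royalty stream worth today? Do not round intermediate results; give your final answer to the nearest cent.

£187712.81

D_1 = 2376.60000
D_2 = 2768.73900
D_3 = 3225.58093
D_4 = 3757.80179
Terminal value at year 4: TV = D_4×(1+g_2)/(r−g_2) = 3956.96528/0.017 = 232762.66377
P_0 = D_1/(1+r)^1 + D_2/(1+r)^2 + D_3/(1+r)^3 + D_4/(1+r)^4 + TV/(1+r)^4
    = 2221.12150 + 2418.32387 + 2633.03487 + 2866.80899 + 177573.52173 = 187712.81096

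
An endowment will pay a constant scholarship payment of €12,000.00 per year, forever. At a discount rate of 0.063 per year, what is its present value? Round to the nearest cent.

Level perpetuity: PV = C / r = €12,000.00 / 0.063 = €190,476.19

€190476.19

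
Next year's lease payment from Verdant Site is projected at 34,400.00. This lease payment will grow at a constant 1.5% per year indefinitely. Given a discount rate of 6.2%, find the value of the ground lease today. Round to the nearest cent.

731914.89

Growing perpetuity: P = D₁ / (r − g) = 34,400.0000 / (0.062 − 0.015) = 731,914.89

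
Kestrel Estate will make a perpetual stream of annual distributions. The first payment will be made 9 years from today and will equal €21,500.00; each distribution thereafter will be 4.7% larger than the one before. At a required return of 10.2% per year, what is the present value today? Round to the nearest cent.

Value at end of year 8: C₁ / (r − g) = €21,500.00 / (0.102 − 0.047) = €390,909.0909
Discount to today: PV = €390,909.0909 / (1 + 0.102)^8 = €390,909.0909 / 2.174967 = €179,731.01

€179731.01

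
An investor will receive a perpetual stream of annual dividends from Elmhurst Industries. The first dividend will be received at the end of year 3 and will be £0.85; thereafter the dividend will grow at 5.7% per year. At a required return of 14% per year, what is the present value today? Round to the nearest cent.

Value at end of year 2: C₁ / (r − g) = £0.85 / (0.14 − 0.057) = £10.2410
Discount to today: PV = £10.2410 / (1 + 0.14)^2 = £10.2410 / 1.299600 = £7.88

£7.88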